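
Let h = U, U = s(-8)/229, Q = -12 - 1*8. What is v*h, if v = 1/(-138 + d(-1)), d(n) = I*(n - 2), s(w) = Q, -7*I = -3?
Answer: 28/44655 ≈ 0.00062703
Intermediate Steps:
I = 3/7 (I = -⅐*(-3) = 3/7 ≈ 0.42857)
Q = -20 (Q = -12 - 8 = -20)
s(w) = -20
d(n) = -6/7 + 3*n/7 (d(n) = 3*(n - 2)/7 = 3*(-2 + n)/7 = -6/7 + 3*n/7)
v = -7/975 (v = 1/(-138 + (-6/7 + (3/7)*(-1))) = 1/(-138 + (-6/7 - 3/7)) = 1/(-138 - 9/7) = 1/(-975/7) = -7/975 ≈ -0.0071795)
U = -20/229 ≈ -0.087336
h = -20/229 ≈ -0.087336
v*h = -7/975*(-20/229) = 28/44655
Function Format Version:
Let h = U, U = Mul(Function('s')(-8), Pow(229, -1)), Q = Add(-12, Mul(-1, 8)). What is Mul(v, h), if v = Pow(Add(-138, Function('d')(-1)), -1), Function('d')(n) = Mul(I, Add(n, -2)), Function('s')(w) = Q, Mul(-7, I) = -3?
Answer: Rational(28, 44655) ≈ 0.00062703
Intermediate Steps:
I = Rational(3, 7) (I = Mul(Rational(-1, 7), -3) = Rational(3, 7) ≈ 0.42857)
Q = -20 (Q = Add(-12, -8) = -20)
Function('s')(w) = -20
Function('d')(n) = Add(Rational(-6, 7), Mul(Rational(3, 7), n)) (Function('d')(n) = Mul(Rational(3, 7), Add(n, -2)) = Mul(Rational(3, 7), Add(-2, n)) = Add(Rational(-6, 7), Mul(Rational(3, 7), n)))
v = Rational(-7, 975) (v = Pow(Add(-138, Add(Rational(-6, 7), Mul(Rational(3, 7), -1))), -1) = Pow(Add(-138, Add(Rational(-6, 7), Rational(-3, 7))), -1) = Pow(Add(-138, Rational(-9, 7)), -1) = Pow(Rational(-975, 7), -1) = Rational(-7, 975) ≈ -0.0071795)
U = Rational(-20, 229) (U = Mul(-20, Pow(229, -1)) = Mul(-20, Rational(1, 229)) = Rational(-20, 229) ≈ -0.087336)
h = Rational(-20, 229) ≈ -0.087336
Mul(v, h) = Mul(Rational(-7, 975), Rational(-20, 229)) = Rational(28, 44655)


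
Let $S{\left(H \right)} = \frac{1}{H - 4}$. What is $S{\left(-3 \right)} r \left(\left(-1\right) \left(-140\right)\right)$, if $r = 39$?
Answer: $-780$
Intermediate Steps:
$S{\left(H \right)} = \frac{1}{-4 + H}$
$S{\left(-3 \right)} r \left(\left(-1\right) \left(-140\right)\right) = \frac{1}{-4 - 3} \cdot 39 \left(\left(-1\right) \left(-140\right)\right) = \frac{1}{-7} \cdot 39 \cdot 140 = \left(- \frac{1}{7}\right) 39 \cdot 140 = \left(- \frac{39}{7}\right) 140 = -780$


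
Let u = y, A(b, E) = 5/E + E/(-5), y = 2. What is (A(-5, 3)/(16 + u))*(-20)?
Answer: -32/27 ≈ -1.1852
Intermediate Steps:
A(b, E) = 5/E - E/5 (A(b, E) = 5/E + E*(-⅕) = 5/E - E/5)
u = 2
(A(-5, 3)/(16 + u))*(-20) = ((5/3 - ⅕*3)/(16 + 2))*(-20) = ((5*(⅓) - ⅗)/18)*(-20) = ((5/3 - ⅗)/18)*(-20) = ((1/18)*(16/15))*(-20) = (8/135)*(-20) = -32/27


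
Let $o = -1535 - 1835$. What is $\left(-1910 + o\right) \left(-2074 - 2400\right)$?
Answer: $23622720$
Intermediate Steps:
$o = -3370$ ($o = -1535 - 1835 = -3370$)
$\left(-1910 + o\right) \left(-2074 - 2400\right) = \left(-1910 - 3370\right) \left(-2074 - 2400\right) = \left(-5280\right) \left(-4474\right) = 23622720$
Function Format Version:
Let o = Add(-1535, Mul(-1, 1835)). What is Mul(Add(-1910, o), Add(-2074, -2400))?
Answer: 23622720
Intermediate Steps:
o = -3370 (o = Add(-1535, -1835) = -3370)
Mul(Add(-1910, o), Add(-2074, -2400)) = Mul(Add(-1910, -3370), Add(-2074, -2400)) = Mul(-5280, -4474) = 23622720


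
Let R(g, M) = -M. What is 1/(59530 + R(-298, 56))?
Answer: 1/59474 ≈ 1.6814e-5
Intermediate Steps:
1/(59530 + R(-298, 56)) = 1/(59530 - 1*56) = 1/(59530 - 56) = 1/59474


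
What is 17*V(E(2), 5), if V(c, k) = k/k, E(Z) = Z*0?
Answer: 17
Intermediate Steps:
E(Z) = 0
V(c, k) = 1
17*V(E(2), 5) = 17*1 = 17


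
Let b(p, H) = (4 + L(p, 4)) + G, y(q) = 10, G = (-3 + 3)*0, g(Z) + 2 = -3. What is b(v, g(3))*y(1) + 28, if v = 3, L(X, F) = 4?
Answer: 108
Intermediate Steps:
g(Z) = -5 (g(Z) = -2 - 3 = -5)
G = 0 (G = 0*0 = 0)
b(p, H) = 8 (b(p, H) = (4 + 4) + 0 = 8 + 0 = 8)
b(v, g(3))*y(1) + 28 = 8*10 + 28 = 80 + 28 = 108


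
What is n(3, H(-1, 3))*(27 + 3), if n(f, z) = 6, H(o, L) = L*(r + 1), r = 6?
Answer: 180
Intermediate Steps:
H(o, L) = 7*L (H(o, L) = L*(6 + 1) = L*7 = 7*L)
n(3, H(-1, 3))*(27 + 3) = 6*(27 + 3) = 6*30 = 180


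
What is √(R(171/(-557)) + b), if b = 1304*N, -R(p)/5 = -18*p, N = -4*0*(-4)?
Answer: 9*I*√105830/557 ≈ 5.2564*I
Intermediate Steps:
N = 0 (N = 0*(-4) = 0)
R(p) = 90*p (R(p) = -(-90)*p = 90*p)
b = 0 (b = 1304*0 = 0)
√(R(171/(-557)) + b) = √(90*(171/(-557)) + 0) = √(90*(171*(-1/557)) + 0) = √(90*(-171/557) + 0) = √(-15390/557 + 0) = √(-15390/557) = 9*I*√105830/557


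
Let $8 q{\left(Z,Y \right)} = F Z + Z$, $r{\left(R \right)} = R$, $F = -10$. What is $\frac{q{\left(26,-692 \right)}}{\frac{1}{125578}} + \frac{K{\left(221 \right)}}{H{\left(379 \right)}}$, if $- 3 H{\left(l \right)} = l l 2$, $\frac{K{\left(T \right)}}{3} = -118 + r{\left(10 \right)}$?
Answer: $- \frac{1055231744661}{287282} \approx -3.6732 \cdot 10^{6}$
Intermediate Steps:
$q{\left(Z,Y \right)} = - \frac{9 Z}{8}$ ($q{\left(Z,Y \right)} = \frac{- 10 Z + Z}{8} = \frac{\left(-9\right) Z}{8} = - \frac{9 Z}{8}$)
$K{\left(T \right)} = -324$ ($K{\left(T \right)} = 3 \left(-118 + 10\right) = 3 \left(-108\right) = -324$)
$H{\left(l \right)} = - \frac{2 l^{2}}{3}$ ($H{\left(l \right)} = - \frac{l l 2}{3} = - \frac{l^{2} \cdot 2}{3} = - \frac{2 l^{2}}{3}$)
$\frac{q{\left(26,-692 \right)}}{\frac{1}{125578}} + \frac{K{\left(221 \right)}}{H{\left(379 \right)}} = \frac{\left(- \frac{9}{8}\right) 26}{\frac{1}{125578}} - \frac{324}{\left(- \frac{2}{3}\right) 379^{2}} = - \frac{117 \frac{1}{\frac{1}{125578}}}{4} - \frac{324}{\left(- \frac{2}{3}\right) 143641} = \left(- \frac{117}{4}\right) 125578 - \frac{324}{- \frac{287282}{3}} = - \frac{7346313}{2} - - \frac{486}{143641} = - \frac{7346313}{2} + \frac{486}{143641} = - \frac{1055231744661}{287282}$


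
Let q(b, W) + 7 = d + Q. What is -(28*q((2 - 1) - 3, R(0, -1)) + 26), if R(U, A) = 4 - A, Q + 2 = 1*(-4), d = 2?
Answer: 282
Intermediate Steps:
Q = -6 (Q = -2 + 1*(-4) = -2 - 4 = -6)
q(b, W) = -11 (q(b, W) = -7 + (2 - 6) = -7 - 4 = -11)
-(28*q((2 - 1) - 3, R(0, -1)) + 26) = -(28*(-11) + 26) = -(-308 + 26) = -1*(-282) = 282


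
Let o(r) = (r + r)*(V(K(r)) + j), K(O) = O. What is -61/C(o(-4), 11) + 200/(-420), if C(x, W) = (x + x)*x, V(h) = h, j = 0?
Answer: -21761/43008 ≈ -0.50598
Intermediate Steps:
o(r) = 2*r**2 (o(r) = (r + r)*(r + 0) = (2*r)*r = 2*r**2)
C(x, W) = 2*x**2 (C(x, W) = (2*x)*x = 2*x**2)
-61/C(o(-4), 11) + 200/(-420) = -61/(2*(2*(-4)**2)**2) + 200/(-420) = -61/(2*(2*16)**2) + 200*(-1/420) = -61/(2*32**2) - 10/21 = -61/(2*1024) - 10/21 = -61/2048 - 10/21 = -21761/43008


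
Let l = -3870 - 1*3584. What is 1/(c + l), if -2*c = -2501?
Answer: -2/12407 ≈ -0.00016120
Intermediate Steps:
l = -7454 (l = -3870 - 3584 = -7454)
c = 2501/2 (c = -1/2*(-2501) = 2501/2 ≈ 1250.5)
1/(c + l) = 1/(2501/2 - 7454) = 1/(-12407/2) = -2/12407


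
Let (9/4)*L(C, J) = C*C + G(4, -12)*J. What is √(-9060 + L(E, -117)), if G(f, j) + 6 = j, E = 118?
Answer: 2*I*√4355/3 ≈ 43.995*I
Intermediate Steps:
G(f, j) = -6 + j
L(C, J) = -8*J + 4*C²/9 (L(C, J) = 4*(C*C + (-6 - 12)*J)/9 = 4*(C² - 18*J)/9 = -8*J + 4*C²/9)
√(-9060 + L(E, -117)) = √(-9060 + (-8*(-117) + (4/9)*118²)) = √(-9060 + (936 + (4/9)*13924)) = √(-9060 + (936 + 55696/9)) = √(-9060 + 64120/9) = √(-17420/9) = 2*I*√4355/3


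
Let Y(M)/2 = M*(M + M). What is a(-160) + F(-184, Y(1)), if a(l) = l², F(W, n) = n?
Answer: 25604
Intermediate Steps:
Y(M) = 4*M² (Y(M) = 2*(M*(M + M)) = 2*(M*(2*M)) = 2*(2*M²) = 4*M²)
a(-160) + F(-184, Y(1)) = (-160)² + 4*1² = 25600 + 4*1 = 25600 + 4 = 25604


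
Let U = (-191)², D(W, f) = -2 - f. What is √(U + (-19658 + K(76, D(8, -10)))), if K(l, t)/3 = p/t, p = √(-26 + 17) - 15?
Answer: √(269078 + 18*I)/4 ≈ 129.68 + 0.0043375*I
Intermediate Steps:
U = 36481
p = -15 + 3*I (p = √(-9) - 15 = 3*I - 15 = -15 + 3*I ≈ -15.0 + 3.0*I)
K(l, t) = 3*(-15 + 3*I)/t (K(l, t) = 3*((-15 + 3*I)/t) = 3*(-15 + 3*I)/t)
√(U + (-19658 + K(76, D(8, -10)))) = √(36481 + (-19658 + 9*(-5 + I)/(-2 - 1*(-10)))) = √(36481 + (-19658 + 9*(-5 + I)/(-2 + 10))) = √(36481 + (-19658 + 9*(-5 + I)/8)) = √(36481 + (-19658 + 9*(⅛)*(-5 + I))) = √(36481 + (-19658 + (-45/8 + 9*I/8))) = √(36481 + (-157309/8 + 9*I/8)) = √(134539/8 + 9*I/8)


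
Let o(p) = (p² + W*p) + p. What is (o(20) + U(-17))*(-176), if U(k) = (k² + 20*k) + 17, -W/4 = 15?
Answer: 143264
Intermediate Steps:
W = -60 (W = -4*15 = -60)
o(p) = p² - 59*p (o(p) = (p² - 60*p) + p = p² - 59*p)
U(k) = 17 + k² + 20*k
(o(20) + U(-17))*(-176) = (20*(-59 + 20) + (17 + (-17)² + 20*(-17)))*(-176) = (20*(-39) + (17 + 289 - 340))*(-176) = (-780 - 34)*(-176) = -814*(-176) = 143264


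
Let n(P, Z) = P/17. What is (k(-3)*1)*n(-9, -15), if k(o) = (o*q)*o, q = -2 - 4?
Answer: 486/17 ≈ 28.588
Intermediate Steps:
q = -6
n(P, Z) = P/17 (n(P, Z) = P*(1/17) = P/17)
k(o) = -6*o² (k(o) = (o*(-6))*o = (-6*o)*o = -6*o²)
(k(-3)*1)*n(-9, -15) = (-6*(-3)²*1)*((1/17)*(-9)) = (-6*9*1)*(-9/17) = -54*1*(-9/17) = -54*(-9/17) = 486/17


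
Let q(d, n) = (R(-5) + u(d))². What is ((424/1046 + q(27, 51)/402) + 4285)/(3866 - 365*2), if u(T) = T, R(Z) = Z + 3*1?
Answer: 901316209/659331456 ≈ 1.3670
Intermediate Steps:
R(Z) = 3 + Z (R(Z) = Z + 3 = 3 + Z)
q(d, n) = (-2 + d)² (q(d, n) = ((3 - 5) + d)² = (-2 + d)²)
((424/1046 + q(27, 51)/402) + 4285)/(3866 - 365*2) = ((424/1046 + (-2 + 27)²/402) + 4285)/(3866 - 365*2) = ((424*(1/1046) + 25²*(1/402)) + 4285)/(3866 - 730) = ((212/523 + 625*(1/402)) + 4285)/3136 = ((212/523 + 625/402) + 4285)*(1/3136) = (412099/210246 + 4285)*(1/3136) = (901316209/210246)*(1/3136) = 901316209/659331456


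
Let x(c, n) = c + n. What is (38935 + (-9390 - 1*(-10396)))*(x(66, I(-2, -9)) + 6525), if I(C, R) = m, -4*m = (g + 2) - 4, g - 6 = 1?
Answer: 1052804819/4 ≈ 2.6320e+8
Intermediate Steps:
g = 7 (g = 6 + 1 = 7)
m = -5/4 (m = -((7 + 2) - 4)/4 = -(9 - 4)/4 = -¼*5 = -5/4 ≈ -1.2500)
I(C, R) = -5/4
(38935 + (-9390 - 1*(-10396)))*(x(66, I(-2, -9)) + 6525) = (38935 + (-9390 - 1*(-10396)))*((66 - 5/4) + 6525) = (38935 + (-9390 + 10396))*(259/4 + 6525) = (38935 + 1006)*(26359/4) = 39941*(26359/4) = 1052804819/4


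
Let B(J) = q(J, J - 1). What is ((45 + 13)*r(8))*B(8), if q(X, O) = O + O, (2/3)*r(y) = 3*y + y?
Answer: 38976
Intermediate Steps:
r(y) = 6*y (r(y) = 3*(3*y + y)/2 = 3*(4*y)/2 = 6*y)
q(X, O) = 2*O
B(J) = -2 + 2*J (B(J) = 2*(J - 1) = 2*(-1 + J) = -2 + 2*J)
((45 + 13)*r(8))*B(8) = ((45 + 13)*(6*8))*(-2 + 2*8) = (58*48)*(-2 + 16) = 2784*14 = 38976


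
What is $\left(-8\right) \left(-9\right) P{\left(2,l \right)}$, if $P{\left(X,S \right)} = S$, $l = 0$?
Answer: $0$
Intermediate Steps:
$\left(-8\right) \left(-9\right) P{\left(2,l \right)} = \left(-8\right) \left(-9\right) 0 = 72 \cdot 0 = 0$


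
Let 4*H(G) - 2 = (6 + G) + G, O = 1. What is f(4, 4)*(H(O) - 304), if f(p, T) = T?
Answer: -1206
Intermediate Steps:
H(G) = 2 + G/2 (H(G) = ½ + ((6 + G) + G)/4 = ½ + (6 + 2*G)/4 = ½ + (3/2 + G/2) = 2 + G/2)
f(4, 4)*(H(O) - 304) = 4*((2 + (½)*1) - 304) = 4*((2 + ½) - 304) = 4*(5/2 - 304) = 4*(-603/2) = -1206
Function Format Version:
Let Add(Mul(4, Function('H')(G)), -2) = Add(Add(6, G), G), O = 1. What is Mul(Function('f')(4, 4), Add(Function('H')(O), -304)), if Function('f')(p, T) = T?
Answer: -1206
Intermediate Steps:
Function('H')(G) = Add(2, Mul(Rational(1, 2), G)) (Function('H')(G) = Add(Rational(1, 2), Mul(Rational(1, 4), Add(Add(6, G), G))) = Add(Rational(1, 2), Mul(Rational(1, 4), Add(6, Mul(2, G)))) = Add(Rational(1, 2), Add(Rational(3, 2), Mul(Rational(1, 2), G))) = Add(2, Mul(Rational(1, 2), G)))
Mul(Function('f')(4, 4), Add(Function('H')(O), -304)) = Mul(4, Add(Add(2, Mul(Rational(1, 2), 1)), -304)) = Mul(4, Add(Add(2, Rational(1, 2)), -304)) = Mul(4, Add(Rational(5, 2), -304)) = Mul(4, Rational(-603, 2)) = -1206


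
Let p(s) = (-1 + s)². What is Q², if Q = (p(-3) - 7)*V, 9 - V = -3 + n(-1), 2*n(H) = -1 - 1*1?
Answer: 13689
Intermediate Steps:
n(H) = -1 (n(H) = (-1 - 1*1)/2 = (-1 - 1)/2 = (½)*(-2) = -1)
V = 13 (V = 9 - (-3 - 1) = 9 - 1*(-4) = 9 + 4 = 13)
Q = 117 (Q = ((-1 - 3)² - 7)*13 = ((-4)² - 7)*13 = (16 - 7)*13 = 9*13 = 117)
Q² = 117² = 13689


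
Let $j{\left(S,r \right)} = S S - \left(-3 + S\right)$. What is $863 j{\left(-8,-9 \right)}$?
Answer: $64725$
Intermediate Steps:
$j{\left(S,r \right)} = 3 + S^{2} - S$ ($j{\left(S,r \right)} = S^{2} - \left(-3 + S\right) = 3 + S^{2} - S$)
$863 j{\left(-8,-9 \right)} = 863 \left(3 + \left(-8\right)^{2} - -8\right) = 863 \left(3 + 64 + 8\right) = 863 \cdot 75 = 64725$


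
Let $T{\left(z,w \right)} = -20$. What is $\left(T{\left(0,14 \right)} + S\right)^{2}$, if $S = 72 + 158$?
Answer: $44100$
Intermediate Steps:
$S = 230$
$\left(T{\left(0,14 \right)} + S\right)^{2} = \left(-20 + 230\right)^{2} = 210^{2} = 44100$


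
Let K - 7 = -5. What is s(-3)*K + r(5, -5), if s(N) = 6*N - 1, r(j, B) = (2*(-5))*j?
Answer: -88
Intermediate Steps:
K = 2 (K = 7 - 5 = 2)
r(j, B) = -10*j
s(N) = -1 + 6*N
s(-3)*K + r(5, -5) = (-1 + 6*(-3))*2 - 10*5 = (-1 - 18)*2 - 50 = -19*2 - 50 = -38 - 50 = -88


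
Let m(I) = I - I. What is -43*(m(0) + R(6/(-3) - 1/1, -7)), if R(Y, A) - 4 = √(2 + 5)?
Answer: -172 - 43*√7 ≈ -285.77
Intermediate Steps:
R(Y, A) = 4 + √7 (R(Y, A) = 4 + √(2 + 5) = 4 + √7)
m(I) = 0
-43*(m(0) + R(6/(-3) - 1/1, -7)) = -43*(0 + (4 + √7)) = -43*(4 + √7) = -172 - 43*√7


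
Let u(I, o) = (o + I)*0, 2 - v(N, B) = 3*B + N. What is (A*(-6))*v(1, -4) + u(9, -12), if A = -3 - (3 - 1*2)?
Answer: 312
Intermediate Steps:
v(N, B) = 2 - N - 3*B (v(N, B) = 2 - (3*B + N) = 2 - (N + 3*B) = 2 + (-N - 3*B) = 2 - N - 3*B)
u(I, o) = 0 (u(I, o) = (I + o)*0 = 0)
A = -4 (A = -3 - (3 - 2) = -3 - 1*1 = -3 - 1 = -4)
(A*(-6))*v(1, -4) + u(9, -12) = (-4*(-6))*(2 - 1*1 - 3*(-4)) + 0 = 24*(2 - 1 + 12) + 0 = 24*13 + 0 = 312 + 0 = 312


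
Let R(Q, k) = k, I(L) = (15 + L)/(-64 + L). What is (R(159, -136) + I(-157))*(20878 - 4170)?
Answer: -499803112/221 ≈ -2.2616e+6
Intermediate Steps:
I(L) = (15 + L)/(-64 + L)
(R(159, -136) + I(-157))*(20878 - 4170) = (-136 + (15 - 157)/(-64 - 157))*(20878 - 4170) = (-136 - 142/(-221))*16708 = (-136 - 1/221*(-142))*16708 = (-136 + 142/221)*16708 = -29914/221*16708 = -499803112/221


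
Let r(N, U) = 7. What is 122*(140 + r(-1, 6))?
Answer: 17934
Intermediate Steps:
122*(140 + r(-1, 6)) = 122*(140 + 7) = 122*147 = 17934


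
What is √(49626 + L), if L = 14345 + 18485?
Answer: 2*√20614 ≈ 287.15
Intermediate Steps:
L = 32830
√(49626 + L) = √(49626 + 32830) = √82456 = 2*√20614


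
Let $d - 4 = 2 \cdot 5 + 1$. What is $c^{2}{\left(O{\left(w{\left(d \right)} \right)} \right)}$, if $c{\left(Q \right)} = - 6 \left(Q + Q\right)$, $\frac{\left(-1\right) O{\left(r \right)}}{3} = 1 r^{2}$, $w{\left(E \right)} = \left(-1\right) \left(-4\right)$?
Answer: $331776$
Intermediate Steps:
$d = 15$ ($d = 4 + \left(2 \cdot 5 + 1\right) = 4 + \left(10 + 1\right) = 4 + 11 = 15$)
$w{\left(E \right)} = 4$
$O{\left(r \right)} = - 3 r^{2}$ ($O{\left(r \right)} = - 3 \cdot 1 r^{2} = - 3 r^{2}$)
$c{\left(Q \right)} = - 12 Q$ ($c{\left(Q \right)} = - 6 \cdot 2 Q = - 12 Q$)
$c^{2}{\left(O{\left(w{\left(d \right)} \right)} \right)} = \left(- 12 \left(- 3 \cdot 4^{2}\right)\right)^{2} = \left(- 12 \left(\left(-3\right) 16\right)\right)^{2} = \left(\left(-12\right) \left(-48\right)\right)^{2} = 576^{2} = 331776$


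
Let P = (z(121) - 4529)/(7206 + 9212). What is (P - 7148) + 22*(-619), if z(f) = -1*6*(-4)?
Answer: -340940693/16418 ≈ -20766.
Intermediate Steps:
z(f) = 24 (z(f) = -6*(-4) = 24)
P = -4505/16418 (P = (24 - 4529)/(7206 + 9212) = -4505/16418 ≈ -0.27439)
(P - 7148) + 22*(-619) = (-4505/16418 - 7148) + 22*(-619) = -117360369/16418 - 13618 = -340940693/16418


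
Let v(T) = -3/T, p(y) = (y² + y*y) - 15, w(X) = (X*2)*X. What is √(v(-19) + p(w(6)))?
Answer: √3737490/19 ≈ 101.75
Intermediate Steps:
w(X) = 2*X² (w(X) = (2*X)*X = 2*X²)
p(y) = -15 + 2*y² (p(y) = (y² + y²) - 15 = 2*y² - 15 = -15 + 2*y²)
√(v(-19) + p(w(6))) = √(-3/(-19) + (-15 + 2*(2*6²)²)) = √(-3*(-1/19) + (-15 + 2*(2*36)²)) = √(3/19 + (-15 + 2*72²)) = √(3/19 + (-15 + 2*5184)) = √(3/19 + (-15 + 10368)) = √(3/19 + 10353) = √(196710/19) = √3737490/19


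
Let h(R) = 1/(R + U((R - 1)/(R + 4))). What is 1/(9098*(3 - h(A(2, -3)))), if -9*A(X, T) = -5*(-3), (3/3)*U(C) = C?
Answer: 59/1801404 ≈ 3.2752e-5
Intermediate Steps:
U(C) = C
A(X, T) = -5/3 (A(X, T) = -(-1)*5*(-3)/9 = -(-1)*(-15)/9 = -⅑*15 = -5/3)
h(R) = 1/(R + (-1 + R)/(4 + R)) (h(R) = 1/(R + (R - 1)/(R + 4)) = 1/(R + (-1 + R)/(4 + R)))
1/(9098*(3 - h(A(2, -3)))) = 1/(9098*(3 - (4 - 5/3)/(-1 - 5/3 - 5*(4 - 5/3)/3))) = 1/(9098*(3 - 7/((-1 - 5/3 - 5/3*7/3)*3))) = 1/(9098*(3 - 7/((-1 - 5/3 - 35/9)*3))) = 1/(9098*(3 - 7/((-59/9)*3))) = 1/(9098*(3 - (-9)*7/(59*3))) = 1/(9098*(3 - 1*(-21/59))) = 1/(9098*(3 + 21/59)) = 1/(9098*(198/59)) = 1/(1801404/59) = 59/1801404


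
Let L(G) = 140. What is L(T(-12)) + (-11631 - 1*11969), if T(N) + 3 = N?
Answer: -23460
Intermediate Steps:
T(N) = -3 + N
L(T(-12)) + (-11631 - 1*11969) = 140 + (-11631 - 1*11969) = 140 + (-11631 - 11969) = 140 - 23600 = -23460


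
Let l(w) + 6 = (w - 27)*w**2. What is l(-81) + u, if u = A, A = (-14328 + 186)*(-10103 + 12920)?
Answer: -40546608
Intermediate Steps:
l(w) = -6 + w**2*(-27 + w) (l(w) = -6 + (w - 27)*w**2 = -6 + (-27 + w)*w**2 = -6 + w**2*(-27 + w))
A = -39838014 (A = -14142*2817 = -39838014)
u = -39838014
l(-81) + u = (-6 + (-81)**3 - 27*(-81)**2) - 39838014 = (-6 - 531441 - 27*6561) - 39838014 = (-6 - 531441 - 177147) - 39838014 = -708594 - 39838014 = -40546608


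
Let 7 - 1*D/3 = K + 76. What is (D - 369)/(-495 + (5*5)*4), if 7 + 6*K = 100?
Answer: 249/158 ≈ 1.5759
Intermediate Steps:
K = 31/2 (K = -7/6 + (1/6)*100 = -7/6 + 50/3 = 31/2 ≈ 15.500)
D = -507/2 (D = 21 - 3*(31/2 + 76) = 21 - 3*183/2 = 21 - 549/2 = -507/2 ≈ -253.50)
(D - 369)/(-495 + (5*5)*4) = (-507/2 - 369)/(-495 + (5*5)*4) = -1245/(2*(-495 + 25*4)) = -1245/(2*(-495 + 100)) = -1245/2/(-395) = -1245/2*(-1/395) = 249/158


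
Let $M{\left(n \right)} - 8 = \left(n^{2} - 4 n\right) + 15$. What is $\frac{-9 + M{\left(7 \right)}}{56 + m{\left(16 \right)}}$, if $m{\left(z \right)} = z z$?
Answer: $\frac{35}{312} \approx 0.11218$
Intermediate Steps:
$m{\left(z \right)} = z^{2}$
$M{\left(n \right)} = 23 + n^{2} - 4 n$ ($M{\left(n \right)} = 8 + \left(\left(n^{2} - 4 n\right) + 15\right) = 8 + \left(15 + n^{2} - 4 n\right) = 23 + n^{2} - 4 n$)
$\frac{-9 + M{\left(7 \right)}}{56 + m{\left(16 \right)}} = \frac{-9 + \left(23 + 7^{2} - 28\right)}{56 + 16^{2}} = \frac{-9 + \left(23 + 49 - 28\right)}{56 + 256} = \frac{-9 + 44}{312} = 35 \cdot \frac{1}{312} = \frac{35}{312}$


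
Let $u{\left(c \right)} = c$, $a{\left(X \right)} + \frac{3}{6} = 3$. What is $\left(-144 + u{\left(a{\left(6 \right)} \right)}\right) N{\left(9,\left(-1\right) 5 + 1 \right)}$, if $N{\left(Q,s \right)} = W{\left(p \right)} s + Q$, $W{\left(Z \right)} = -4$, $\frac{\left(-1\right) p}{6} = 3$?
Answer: $- \frac{7075}{2} \approx -3537.5$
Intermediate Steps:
$p = -18$ ($p = \left(-6\right) 3 = -18$)
$a{\left(X \right)} = \frac{5}{2}$ ($a{\left(X \right)} = - \frac{1}{2} + 3 = \frac{5}{2}$)
$N{\left(Q,s \right)} = Q - 4 s$ ($N{\left(Q,s \right)} = - 4 s + Q = Q - 4 s$)
$\left(-144 + u{\left(a{\left(6 \right)} \right)}\right) N{\left(9,\left(-1\right) 5 + 1 \right)} = \left(-144 + \frac{5}{2}\right) \left(9 - 4 \left(\left(-1\right) 5 + 1\right)\right) = - \frac{283 \left(9 - 4 \left(-5 + 1\right)\right)}{2} = - \frac{283 \left(9 - -16\right)}{2} = - \frac{283 \left(9 + 16\right)}{2} = \left(- \frac{283}{2}\right) 25 = - \frac{7075}{2}$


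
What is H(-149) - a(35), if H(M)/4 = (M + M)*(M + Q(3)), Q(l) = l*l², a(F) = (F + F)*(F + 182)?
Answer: 130234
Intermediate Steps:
a(F) = 2*F*(182 + F) (a(F) = (2*F)*(182 + F) = 2*F*(182 + F))
Q(l) = l³
H(M) = 8*M*(27 + M) (H(M) = 4*((M + M)*(M + 3³)) = 4*((2*M)*(M + 27)) = 4*((2*M)*(27 + M)) = 4*(2*M*(27 + M)) = 8*M*(27 + M))
H(-149) - a(35) = 8*(-149)*(27 - 149) - 2*35*(182 + 35) = 8*(-149)*(-122) - 2*35*217 = 145424 - 1*15190 = 145424 - 15190 = 130234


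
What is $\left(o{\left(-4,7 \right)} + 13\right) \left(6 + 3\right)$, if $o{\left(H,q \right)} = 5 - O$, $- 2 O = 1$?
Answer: $\frac{333}{2} \approx 166.5$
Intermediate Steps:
$O = - \frac{1}{2}$ ($O = \left(- \frac{1}{2}\right) 1 = - \frac{1}{2} \approx -0.5$)
$o{\left(H,q \right)} = \frac{11}{2}$ ($o{\left(H,q \right)} = 5 - - \frac{1}{2} = 5 + \frac{1}{2} = \frac{11}{2}$)
$\left(o{\left(-4,7 \right)} + 13\right) \left(6 + 3\right) = \left(\frac{11}{2} + 13\right) \left(6 + 3\right) = \frac{37}{2} \cdot 9 = \frac{333}{2}$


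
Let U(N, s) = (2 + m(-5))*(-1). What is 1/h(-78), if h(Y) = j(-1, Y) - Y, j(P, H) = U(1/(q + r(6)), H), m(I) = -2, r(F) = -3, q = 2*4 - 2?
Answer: 1/78 ≈ 0.012821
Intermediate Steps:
q = 6 (q = 8 - 2 = 6)
U(N, s) = 0 (U(N, s) = (2 - 2)*(-1) = 0*(-1) = 0)
j(P, H) = 0
h(Y) = -Y (h(Y) = 0 - Y = -Y)
1/h(-78) = 1/(-1*(-78)) = 1/78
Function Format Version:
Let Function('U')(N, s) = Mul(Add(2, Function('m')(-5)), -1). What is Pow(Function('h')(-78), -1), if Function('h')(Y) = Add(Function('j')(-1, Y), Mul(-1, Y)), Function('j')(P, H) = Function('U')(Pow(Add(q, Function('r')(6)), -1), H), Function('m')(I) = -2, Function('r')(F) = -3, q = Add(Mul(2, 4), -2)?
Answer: Rational(1, 78) ≈ 0.012821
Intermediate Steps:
q = 6 (q = Add(8, -2) = 6)
Function('U')(N, s) = 0 (Function('U')(N, s) = Mul(Add(2, -2), -1) = Mul(0, -1) = 0)
Function('j')(P, H) = 0
Function('h')(Y) = Mul(-1, Y) (Function('h')(Y) = Add(0, Mul(-1, Y)) = Mul(-1, Y))
Pow(Function('h')(-78), -1) = Pow(Mul(-1, -78), -1) = Pow(78, -1) = Rational(1, 78)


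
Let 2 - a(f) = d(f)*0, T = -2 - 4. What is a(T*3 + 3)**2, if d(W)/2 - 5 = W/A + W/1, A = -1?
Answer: 4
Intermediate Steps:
d(W) = 10 (d(W) = 10 + 2*(W/(-1) + W/1) = 10 + 2*(W*(-1) + W*1) = 10 + 2*(-W + W) = 10 + 2*0 = 10 + 0 = 10)
T = -6
a(f) = 2 (a(f) = 2 - 10*0 = 2 - 1*0 = 2 + 0 = 2)
a(T*3 + 3)**2 = 2**2 = 4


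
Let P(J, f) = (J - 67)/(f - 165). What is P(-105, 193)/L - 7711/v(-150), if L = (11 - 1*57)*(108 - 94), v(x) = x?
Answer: 17383819/338100 ≈ 51.416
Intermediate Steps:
L = -644 (L = (11 - 57)*14 = -46*14 = -644)
P(J, f) = (-67 + J)/(-165 + f)
P(-105, 193)/L - 7711/v(-150) = ((-67 - 105)/(-165 + 193))/(-644) - 7711/(-150) = (-172/28)*(-1/644) - 7711*(-1/150) = ((1/28)*(-172))*(-1/644) + 7711/150 = -43/7*(-1/644) + 7711/150 = 43/4508 + 7711/150 = 17383819/338100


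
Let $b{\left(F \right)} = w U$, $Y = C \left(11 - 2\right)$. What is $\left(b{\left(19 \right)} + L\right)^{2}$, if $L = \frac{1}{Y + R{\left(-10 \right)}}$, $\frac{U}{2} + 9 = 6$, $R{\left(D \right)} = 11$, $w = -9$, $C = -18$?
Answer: $\frac{66471409}{22801} \approx 2915.3$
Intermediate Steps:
$Y = -162$ ($Y = - 18 \left(11 - 2\right) = \left(-18\right) 9 = -162$)
$U = -6$ ($U = -18 + 2 \cdot 6 = -18 + 12 = -6$)
$L = - \frac{1}{151}$ ($L = \frac{1}{-162 + 11} = \frac{1}{-151} = - \frac{1}{151} \approx -0.0066225$)
$b{\left(F \right)} = 54$ ($b{\left(F \right)} = \left(-9\right) \left(-6\right) = 54$)
$\left(b{\left(19 \right)} + L\right)^{2} = \left(54 - \frac{1}{151}\right)^{2} = \left(\frac{8153}{151}\right)^{2} = \frac{66471409}{22801}$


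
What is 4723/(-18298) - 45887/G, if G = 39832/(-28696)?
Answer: 3011766333545/91105742 ≈ 33058.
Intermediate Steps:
G = -4979/3587 (G = 39832*(-1/28696) = -4979/3587 ≈ -1.3881)
4723/(-18298) - 45887/G = 4723/(-18298) - 45887/(-4979/3587) = 4723*(-1/18298) - 45887*(-3587/4979) = -4723/18298 + 164596669/4979 = 3011766333545/91105742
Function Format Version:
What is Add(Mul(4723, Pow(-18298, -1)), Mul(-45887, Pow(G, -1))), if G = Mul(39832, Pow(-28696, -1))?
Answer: Rational(3011766333545, 91105742) ≈ 33058.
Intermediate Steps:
G = Rational(-4979, 3587) (G = Mul(39832, Rational(-1, 28696)) = Rational(-4979, 3587) ≈ -1.3881)
Add(Mul(4723, Pow(-18298, -1)), Mul(-45887, Pow(G, -1))) = Add(Mul(4723, Pow(-18298, -1)), Mul(-45887, Pow(Rational(-4979, 3587), -1))) = Add(Mul(4723, Rational(-1, 18298)), Mul(-45887, Rational(-3587, 4979))) = Add(Rational(-4723, 18298), Rational(164596669, 4979)) = Rational(3011766333545, 91105742)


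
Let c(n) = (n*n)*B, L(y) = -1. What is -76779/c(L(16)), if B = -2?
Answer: 76779/2 ≈ 38390.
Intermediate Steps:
c(n) = -2*n² (c(n) = (n*n)*(-2) = n²*(-2) = -2*n²)
-76779/c(L(16)) = -76779/((-2*(-1)²)) = -76779/((-2*1)) = -76779/(-2) = -76779*(-½) = 76779/2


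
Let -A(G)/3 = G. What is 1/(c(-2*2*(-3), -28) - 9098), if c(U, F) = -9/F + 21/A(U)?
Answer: -42/382127 ≈ -0.00010991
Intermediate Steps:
A(G) = -3*G
c(U, F) = -9/F - 7/U (c(U, F) = -9/F + 21/((-3*U)) = -9/F + 21*(-1/(3*U)) = -9/F - 7/U)
1/(c(-2*2*(-3), -28) - 9098) = 1/((-9/(-28) - 7/(-2*2*(-3))) - 9098) = 1/((-9*(-1/28) - 7/((-4*(-3)))) - 9098) = 1/((9/28 - 7/12) - 9098) = 1/(-11/42 - 9098) = 1/(-382127/42) = -42/382127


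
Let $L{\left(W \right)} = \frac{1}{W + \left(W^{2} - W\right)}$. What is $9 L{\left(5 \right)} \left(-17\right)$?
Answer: $- \frac{153}{25} \approx -6.12$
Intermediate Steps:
$L{\left(W \right)} = \frac{1}{W^{2}}$
$9 L{\left(5 \right)} \left(-17\right) = \frac{9}{25} \left(-17\right) = - \frac{153}{25}$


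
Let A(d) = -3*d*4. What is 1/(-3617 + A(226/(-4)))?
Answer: -1/2939 ≈ -0.00034025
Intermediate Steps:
A(d) = -12*d
1/(-3617 + A(226/(-4))) = 1/(-3617 - 2712/(-4)) = 1/(-3617 - 2712*(-1)/4) = 1/(-3617 - 12*(-113/2)) = 1/(-3617 + 678) = 1/(-2939) = -1/2939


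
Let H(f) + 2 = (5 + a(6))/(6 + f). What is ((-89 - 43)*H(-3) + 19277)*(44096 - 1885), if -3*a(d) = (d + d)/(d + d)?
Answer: 2448533477/3 ≈ 8.1618e+8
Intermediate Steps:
a(d) = -⅓ (a(d) = -(d + d)/(3*(d + d)) = -2*d/(3*(2*d)) = -2*d*1/(2*d)/3 = -⅓*1 = -⅓)
H(f) = -2 + 14/(3*(6 + f)) (H(f) = -2 + (5 - ⅓)/(6 + f) = -2 + 14/(3*(6 + f)))
((-89 - 43)*H(-3) + 19277)*(44096 - 1885) = ((-89 - 43)*(2*(-11 - 3*(-3))/(3*(6 - 3))) + 19277)*(44096 - 1885) = (-88*(-11 + 9)/3 + 19277)*42211 = (-88*(-2)/3 + 19277)*42211 = (-132*(-4/9) + 19277)*42211 = (176/3 + 19277)*42211 = (58007/3)*42211 = 2448533477/3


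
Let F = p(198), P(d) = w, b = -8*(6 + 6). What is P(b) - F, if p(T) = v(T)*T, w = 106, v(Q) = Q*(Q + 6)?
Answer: -7997510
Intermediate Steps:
b = -96 (b = -8*12 = -96)
v(Q) = Q*(6 + Q)
P(d) = 106
p(T) = T²*(6 + T) (p(T) = (T*(6 + T))*T = T²*(6 + T))
F = 7997616 (F = 198²*(6 + 198) = 39204*204 = 7997616)
P(b) - F = 106 - 1*7997616 = 106 - 7997616 = -7997510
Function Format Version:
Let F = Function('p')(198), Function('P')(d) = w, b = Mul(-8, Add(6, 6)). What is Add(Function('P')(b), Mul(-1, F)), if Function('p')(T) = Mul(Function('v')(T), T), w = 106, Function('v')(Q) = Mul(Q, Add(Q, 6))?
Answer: -7997510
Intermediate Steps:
b = -96 (b = Mul(-8, 12) = -96)
Function('v')(Q) = Mul(Q, Add(6, Q))
Function('P')(d) = 106
Function('p')(T) = Mul(Pow(T, 2), Add(6, T)) (Function('p')(T) = Mul(Mul(T, Add(6, T)), T) = Mul(Pow(T, 2), Add(6, T)))
F = 7997616 (F = Mul(Pow(198, 2), Add(6, 198)) = Mul(39204, 204) = 7997616)
Add(Function('P')(b), Mul(-1, F)) = Add(106, Mul(-1, 7997616)) = Add(106, -7997616) = -7997510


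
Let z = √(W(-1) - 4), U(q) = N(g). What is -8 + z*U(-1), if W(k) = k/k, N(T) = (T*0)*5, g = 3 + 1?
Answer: -8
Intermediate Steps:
g = 4
N(T) = 0 (N(T) = 0*5 = 0)
U(q) = 0
W(k) = 1
z = I*√3 (z = √(1 - 4) = √(-3) = I*√3 ≈ 1.732*I)
-8 + z*U(-1) = -8 + (I*√3)*0 = -8 + 0 = -8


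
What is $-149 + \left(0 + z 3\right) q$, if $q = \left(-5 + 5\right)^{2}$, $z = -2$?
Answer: $-149$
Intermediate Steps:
$q = 0$ ($q = 0^{2} = 0$)
$-149 + \left(0 + z 3\right) q = -149 + \left(0 - 6\right) 0 = -149 - 0 = -149 + 0 = -149$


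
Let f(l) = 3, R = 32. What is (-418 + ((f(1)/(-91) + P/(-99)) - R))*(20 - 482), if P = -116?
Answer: 8087582/39 ≈ 2.0737e+5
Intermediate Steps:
(-418 + ((f(1)/(-91) + P/(-99)) - R))*(20 - 482) = (-418 + ((3/(-91) - 116/(-99)) - 1*32))*(20 - 482) = (-418 + ((3*(-1/91) - 116*(-1/99)) - 32))*(-462) = (-418 + ((-3/91 + 116/99) - 32))*(-462) = (-418 + (10259/9009 - 32))*(-462) = (-418 - 278029/9009)*(-462) = -4043791/9009*(-462) = 8087582/39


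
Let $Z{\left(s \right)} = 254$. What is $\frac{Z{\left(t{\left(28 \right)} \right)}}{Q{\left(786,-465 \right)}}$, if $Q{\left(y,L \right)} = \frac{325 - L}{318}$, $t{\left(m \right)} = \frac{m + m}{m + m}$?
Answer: $\frac{40386}{395} \approx 102.24$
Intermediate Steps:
$t{\left(m \right)} = 1$ ($t{\left(m \right)} = \frac{2 m}{2 m} = 2 m \frac{1}{2 m} = 1$)
$Q{\left(y,L \right)} = \frac{325}{318} - \frac{L}{318}$ ($Q{\left(y,L \right)} = \left(325 - L\right) \frac{1}{318} = \frac{325}{318} - \frac{L}{318}$)
$\frac{Z{\left(t{\left(28 \right)} \right)}}{Q{\left(786,-465 \right)}} = \frac{254}{\frac{325}{318} - - \frac{155}{106}} = \frac{254}{\frac{325}{318} + \frac{155}{106}} = \frac{254}{\frac{395}{159}} = 254 \cdot \frac{159}{395} = \frac{40386}{395}$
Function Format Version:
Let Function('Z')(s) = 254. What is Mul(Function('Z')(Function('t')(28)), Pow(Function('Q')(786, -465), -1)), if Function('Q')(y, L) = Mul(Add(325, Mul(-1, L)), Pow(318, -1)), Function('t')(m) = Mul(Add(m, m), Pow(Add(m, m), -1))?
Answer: Rational(40386, 395) ≈ 102.24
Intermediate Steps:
Function('t')(m) = 1 (Function('t')(m) = Mul(Mul(2, m), Pow(Mul(2, m), -1)) = Mul(Mul(2, m), Mul(Rational(1, 2), Pow(m, -1))) = 1)
Function('Q')(y, L) = Add(Rational(325, 318), Mul(Rational(-1, 318), L)) (Function('Q')(y, L) = Mul(Add(325, Mul(-1, L)), Rational(1, 318)) = Add(Rational(325, 318), Mul(Rational(-1, 318), L)))
Mul(Function('Z')(Function('t')(28)), Pow(Function('Q')(786, -465), -1)) = Mul(254, Pow(Add(Rational(325, 318), Mul(Rational(-1, 318), -465)), -1)) = Mul(254, Pow(Add(Rational(325, 318), Rational(155, 106)), -1)) = Mul(254, Pow(Rational(395, 159), -1)) = Mul(254, Rational(159, 395)) = Rational(40386, 395)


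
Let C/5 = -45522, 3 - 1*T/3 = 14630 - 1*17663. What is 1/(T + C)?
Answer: -1/218502 ≈ -4.5766e-6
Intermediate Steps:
T = 9108 (T = 9 - 3*(14630 - 1*17663) = 9 - 3*(14630 - 17663) = 9 - 3*(-3033) = 9 + 9099 = 9108)
C = -227610 (C = 5*(-45522) = -227610)
1/(T + C) = 1/(9108 - 227610) = 1/(-218502) = -1/218502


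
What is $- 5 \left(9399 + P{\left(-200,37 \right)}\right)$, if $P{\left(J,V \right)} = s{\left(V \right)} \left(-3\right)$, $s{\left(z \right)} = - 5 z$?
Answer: $-49770$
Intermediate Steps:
$P{\left(J,V \right)} = 15 V$ ($P{\left(J,V \right)} = - 5 V \left(-3\right) = 15 V$)
$- 5 \left(9399 + P{\left(-200,37 \right)}\right) = - 5 \left(9399 + 15 \cdot 37\right) = - 5 \left(9399 + 555\right) = \left(-5\right) 9954 = -49770$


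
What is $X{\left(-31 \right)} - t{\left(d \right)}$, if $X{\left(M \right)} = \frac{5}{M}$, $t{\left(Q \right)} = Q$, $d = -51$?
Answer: $\frac{1576}{31} \approx 50.839$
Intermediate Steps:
$X{\left(-31 \right)} - t{\left(d \right)} = \frac{5}{-31} - -51 = 5 \left(- \frac{1}{31}\right) + 51 = - \frac{5}{31} + 51 = \frac{1576}{31}$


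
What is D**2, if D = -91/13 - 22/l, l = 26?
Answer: 10404/169 ≈ 61.562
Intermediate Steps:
D = -102/13 (D = -91/13 - 22/26 = -91*1/13 - 22*1/26 = -7 - 11/13 = -102/13 ≈ -7.8462)
D**2 = (-102/13)**2 = 10404/169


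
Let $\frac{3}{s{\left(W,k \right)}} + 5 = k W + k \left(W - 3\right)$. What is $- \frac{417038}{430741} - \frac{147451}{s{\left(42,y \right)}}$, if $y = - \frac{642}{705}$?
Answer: $\frac{1175565361742429}{303672405} \approx 3.8712 \cdot 10^{6}$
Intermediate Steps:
$y = - \frac{214}{235}$ ($y = \left(-642\right) \frac{1}{705} = - \frac{214}{235} \approx -0.91064$)
$s{\left(W,k \right)} = \frac{3}{-5 + W k + k \left(-3 + W\right)}$ ($s{\left(W,k \right)} = \frac{3}{-5 + \left(k W + k \left(W - 3\right)\right)} = \frac{3}{-5 + \left(W k + k \left(-3 + W\right)\right)} = \frac{3}{-5 + W k + k \left(-3 + W\right)}$)
$- \frac{417038}{430741} - \frac{147451}{s{\left(42,y \right)}} = - \frac{417038}{430741} - \frac{147451}{3 \frac{1}{-5 - - \frac{642}{235} + 2 \cdot 42 \left(- \frac{214}{235}\right)}} = \left(-417038\right) \frac{1}{430741} - \frac{147451}{3 \frac{1}{-5 + \frac{642}{235} - \frac{17976}{235}}} = - \frac{417038}{430741} - \frac{147451}{3 \frac{1}{- \frac{18509}{235}}} = - \frac{417038}{430741} - \frac{147451}{3 \left(- \frac{235}{18509}\right)} = - \frac{417038}{430741} - \frac{147451}{- \frac{705}{18509}} = - \frac{417038}{430741} - - \frac{2729170559}{705} = - \frac{417038}{430741} + \frac{2729170559}{705} = \frac{1175565361742429}{303672405}$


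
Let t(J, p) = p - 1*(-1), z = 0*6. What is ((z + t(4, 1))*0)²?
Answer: 0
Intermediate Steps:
z = 0
t(J, p) = 1 + p (t(J, p) = p + 1 = 1 + p)
((z + t(4, 1))*0)² = ((0 + (1 + 1))*0)² = ((0 + 2)*0)² = (2*0)² = 0² = 0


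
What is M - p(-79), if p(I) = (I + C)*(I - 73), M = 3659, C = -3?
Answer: -8805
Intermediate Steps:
p(I) = (-73 + I)*(-3 + I) (p(I) = (I - 3)*(I - 73) = (-3 + I)*(-73 + I) = (-73 + I)*(-3 + I))
M - p(-79) = 3659 - (219 + (-79)² - 76*(-79)) = 3659 - (219 + 6241 + 6004) = 3659 - 1*12464 = 3659 - 12464 = -8805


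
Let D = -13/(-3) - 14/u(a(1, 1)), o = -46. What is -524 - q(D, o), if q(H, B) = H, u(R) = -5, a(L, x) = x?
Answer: -7967/15 ≈ -531.13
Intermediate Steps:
D = 107/15 (D = -13/(-3) - 14/(-5) = -13*(-⅓) - 14*(-⅕) = 13/3 + 14/5 = 107/15 ≈ 7.1333)
-524 - q(D, o) = -524 - 1*107/15 = -524 - 107/15 = -7967/15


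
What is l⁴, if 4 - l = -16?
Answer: 160000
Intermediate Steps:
l = 20 (l = 4 - 1*(-16) = 4 + 16 = 20)
l⁴ = 20⁴ = 160000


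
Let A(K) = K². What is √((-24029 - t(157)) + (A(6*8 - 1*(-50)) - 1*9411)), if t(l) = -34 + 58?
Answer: 2*I*√5965 ≈ 154.47*I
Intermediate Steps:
t(l) = 24
√((-24029 - t(157)) + (A(6*8 - 1*(-50)) - 1*9411)) = √((-24029 - 1*24) + ((6*8 - 1*(-50))² - 1*9411)) = √((-24029 - 24) + ((48 + 50)² - 9411)) = √(-24053 + (98² - 9411)) = √(-24053 + (9604 - 9411)) = √(-24053 + 193) = √(-23860) = 2*I*√5965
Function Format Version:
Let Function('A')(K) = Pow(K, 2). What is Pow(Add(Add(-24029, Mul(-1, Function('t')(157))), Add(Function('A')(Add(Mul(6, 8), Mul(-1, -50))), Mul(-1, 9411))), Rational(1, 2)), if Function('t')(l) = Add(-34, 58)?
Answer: Mul(2, I, Pow(5965, Rational(1, 2))) ≈ Mul(154.47, I)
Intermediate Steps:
Function('t')(l) = 24
Pow(Add(Add(-24029, Mul(-1, Function('t')(157))), Add(Function('A')(Add(Mul(6, 8), Mul(-1, -50))), Mul(-1, 9411))), Rational(1, 2)) = Pow(Add(Add(-24029, Mul(-1, 24)), Add(Pow(Add(Mul(6, 8), Mul(-1, -50)), 2), Mul(-1, 9411))), Rational(1, 2)) = Pow(Add(Add(-24029, -24), Add(Pow(Add(48, 50), 2), -9411)), Rational(1, 2)) = Pow(Add(-24053, Add(Pow(98, 2), -9411)), Rational(1, 2)) = Pow(Add(-24053, Add(9604, -9411)), Rational(1, 2)) = Pow(Add(-24053, 193), Rational(1, 2)) = Pow(-23860, Rational(1, 2)) = Mul(2, I, Pow(5965, Rational(1, 2)))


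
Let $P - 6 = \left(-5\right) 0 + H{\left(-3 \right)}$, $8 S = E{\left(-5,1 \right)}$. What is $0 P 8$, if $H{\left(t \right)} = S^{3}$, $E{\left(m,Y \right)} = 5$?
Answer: $0$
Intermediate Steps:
$S = \frac{5}{8}$ ($S = \frac{1}{8} \cdot 5 = \frac{5}{8} \approx 0.625$)
$H{\left(t \right)} = \frac{125}{512}$ ($H{\left(t \right)} = \left(\frac{5}{8}\right)^{3} = \frac{125}{512}$)
$P = \frac{3197}{512}$ ($P = 6 + \left(\left(-5\right) 0 + \frac{125}{512}\right) = 6 + \left(0 + \frac{125}{512}\right) = 6 + \frac{125}{512} = \frac{3197}{512} \approx 6.2441$)
$0 P 8 = 0 \cdot \frac{3197}{512} \cdot 8 = 0 \cdot 8 = 0$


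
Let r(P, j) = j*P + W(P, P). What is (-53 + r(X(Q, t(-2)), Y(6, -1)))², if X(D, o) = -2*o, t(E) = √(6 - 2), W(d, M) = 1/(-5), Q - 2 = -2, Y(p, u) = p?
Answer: 148996/25 ≈ 5959.8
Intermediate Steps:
Q = 0 (Q = 2 - 2 = 0)
W(d, M) = -⅕
t(E) = 2 (t(E) = √4 = 2)
r(P, j) = -⅕ + P*j (r(P, j) = j*P - ⅕ = P*j - ⅕ = -⅕ + P*j)
(-53 + r(X(Q, t(-2)), Y(6, -1)))² = (-53 + (-⅕ - 2*2*6))² = (-53 + (-⅕ - 4*6))² = (-53 + (-⅕ - 24))² = (-53 - 121/5)² = (-386/5)² = 148996/25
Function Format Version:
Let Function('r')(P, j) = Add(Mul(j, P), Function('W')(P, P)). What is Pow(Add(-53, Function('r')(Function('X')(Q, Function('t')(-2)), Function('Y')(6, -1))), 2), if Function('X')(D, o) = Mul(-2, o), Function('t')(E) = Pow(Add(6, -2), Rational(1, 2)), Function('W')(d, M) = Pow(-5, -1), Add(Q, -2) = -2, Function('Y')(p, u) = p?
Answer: Rational(148996, 25) ≈ 5959.8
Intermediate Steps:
Q = 0 (Q = Add(2, -2) = 0)
Function('W')(d, M) = Rational(-1, 5)
Function('t')(E) = 2 (Function('t')(E) = Pow(4, Rational(1, 2)) = 2)
Function('r')(P, j) = Add(Rational(-1, 5), Mul(P, j)) (Function('r')(P, j) = Add(Mul(j, P), Rational(-1, 5)) = Add(Mul(P, j), Rational(-1, 5)) = Add(Rational(-1, 5), Mul(P, j)))
Pow(Add(-53, Function('r')(Function('X')(Q, Function('t')(-2)), Function('Y')(6, -1))), 2) = Pow(Add(-53, Add(Rational(-1, 5), Mul(Mul(-2, 2), 6))), 2) = Pow(Add(-53, Add(Rational(-1, 5), Mul(-4, 6))), 2) = Pow(Add(-53, Add(Rational(-1, 5), -24)), 2) = Pow(Add(-53, Rational(-121, 5)), 2) = Pow(Rational(-386, 5), 2) = Rational(148996, 25)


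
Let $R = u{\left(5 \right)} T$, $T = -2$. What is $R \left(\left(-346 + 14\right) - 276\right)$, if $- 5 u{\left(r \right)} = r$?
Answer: $-1216$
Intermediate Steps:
$u{\left(r \right)} = - \frac{r}{5}$
$R = 2$ ($R = \left(- \frac{1}{5}\right) 5 \left(-2\right) = \left(-1\right) \left(-2\right) = 2$)
$R \left(\left(-346 + 14\right) - 276\right) = 2 \left(\left(-346 + 14\right) - 276\right) = 2 \left(-332 - 276\right) = 2 \left(-608\right) = -1216$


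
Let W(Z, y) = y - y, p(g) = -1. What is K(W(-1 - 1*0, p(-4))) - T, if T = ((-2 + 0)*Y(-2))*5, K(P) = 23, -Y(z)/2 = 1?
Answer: 3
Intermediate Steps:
Y(z) = -2 (Y(z) = -2*1 = -2)
W(Z, y) = 0
T = 20 (T = ((-2 + 0)*(-2))*5 = -2*(-2)*5 = 4*5 = 20)
K(W(-1 - 1*0, p(-4))) - T = 23 - 1*20 = 23 - 20 = 3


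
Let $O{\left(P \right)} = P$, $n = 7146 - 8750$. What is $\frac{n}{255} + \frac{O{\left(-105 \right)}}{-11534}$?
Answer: $- \frac{18473761}{2941170} \approx -6.2811$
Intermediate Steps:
$n = -1604$
$\frac{n}{255} + \frac{O{\left(-105 \right)}}{-11534} = - \frac{1604}{255} - \frac{105}{-11534} = \left(-1604\right) \frac{1}{255} - - \frac{105}{11534} = - \frac{1604}{255} + \frac{105}{11534} = - \frac{18473761}{2941170}$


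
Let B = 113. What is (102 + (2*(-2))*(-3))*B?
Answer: 12882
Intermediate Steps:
(102 + (2*(-2))*(-3))*B = (102 + (2*(-2))*(-3))*113 = (102 - 4*(-3))*113 = (102 + 12)*113 = 114*113 = 12882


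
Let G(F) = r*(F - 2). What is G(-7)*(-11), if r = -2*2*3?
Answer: -1188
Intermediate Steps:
r = -12 (r = -4*3 = -12)
G(F) = 24 - 12*F (G(F) = -12*(F - 2) = -12*(-2 + F) = 24 - 12*F)
G(-7)*(-11) = (24 - 12*(-7))*(-11) = (24 + 84)*(-11) = 108*(-11) = -1188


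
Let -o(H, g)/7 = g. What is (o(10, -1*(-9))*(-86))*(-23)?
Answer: -124614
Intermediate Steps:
o(H, g) = -7*g
(o(10, -1*(-9))*(-86))*(-23) = (-(-7)*(-9)*(-86))*(-23) = (-7*9*(-86))*(-23) = -63*(-86)*(-23) = 5418*(-23) = -124614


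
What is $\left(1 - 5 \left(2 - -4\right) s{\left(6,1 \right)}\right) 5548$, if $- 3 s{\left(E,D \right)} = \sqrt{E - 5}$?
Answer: $61028$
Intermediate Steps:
$s{\left(E,D \right)} = - \frac{\sqrt{-5 + E}}{3}$ ($s{\left(E,D \right)} = - \frac{\sqrt{E - 5}}{3} = - \frac{\sqrt{-5 + E}}{3}$)
$\left(1 - 5 \left(2 - -4\right) s{\left(6,1 \right)}\right) 5548 = \left(1 - 5 \left(2 - -4\right) \left(- \frac{\sqrt{-5 + 6}}{3}\right)\right) 5548 = \left(1 - 5 \left(2 + 4\right) \left(- \frac{\sqrt{1}}{3}\right)\right) 5548 = \left(1 - 5 \cdot 6 \left(\left(- \frac{1}{3}\right) 1\right)\right) 5548 = \left(1 - 5 \cdot 6 \left(- \frac{1}{3}\right)\right) 5548 = \left(1 - -10\right) 5548 = \left(1 + 10\right) 5548 = 11 \cdot 5548 = 61028$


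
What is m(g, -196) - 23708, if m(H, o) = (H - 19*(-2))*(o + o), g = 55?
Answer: -60164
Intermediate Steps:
m(H, o) = 2*o*(38 + H) (m(H, o) = (H + 38)*(2*o) = (38 + H)*(2*o) = 2*o*(38 + H))
m(g, -196) - 23708 = 2*(-196)*(38 + 55) - 23708 = 2*(-196)*93 - 23708 = -36456 - 23708 = -60164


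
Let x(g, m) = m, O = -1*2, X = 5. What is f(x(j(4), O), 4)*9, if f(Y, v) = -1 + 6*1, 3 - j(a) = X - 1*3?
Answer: 45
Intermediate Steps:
j(a) = 1 (j(a) = 3 - (5 - 1*3) = 3 - (5 - 3) = 3 - 1*2 = 3 - 2 = 1)
O = -2
f(Y, v) = 5 (f(Y, v) = -1 + 6 = 5)
f(x(j(4), O), 4)*9 = 5*9 = 45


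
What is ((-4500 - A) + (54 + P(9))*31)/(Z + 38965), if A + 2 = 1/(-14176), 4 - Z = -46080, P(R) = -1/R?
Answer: -360736663/10850891616 ≈ -0.033245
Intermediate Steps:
Z = 46084 (Z = 4 - 1*(-46080) = 4 + 46080 = 46084)
A = -28353/14176 (A = -2 + 1/(-14176) = -2 - 1/14176 = -28353/14176 ≈ -2.0001)
((-4500 - A) + (54 + P(9))*31)/(Z + 38965) = ((-4500 - 1*(-28353/14176)) + (54 - 1/9)*31)/(46084 + 38965) = ((-4500 + 28353/14176) + (54 - 1*1/9)*31)/85049 = (-63763647/14176 + (54 - 1/9)*31)*(1/85049) = (-63763647/14176 + (485/9)*31)*(1/85049) = (-63763647/14176 + 15035/9)*(1/85049) = -360736663/127584*1/85049 = -360736663/10850891616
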